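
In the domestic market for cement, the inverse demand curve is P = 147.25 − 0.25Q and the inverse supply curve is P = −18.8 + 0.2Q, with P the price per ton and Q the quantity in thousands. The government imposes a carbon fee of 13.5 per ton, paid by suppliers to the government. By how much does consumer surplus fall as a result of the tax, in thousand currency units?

Consumer surplus falls by 2655 thousand.

Rewrite in direct form: Qd = 589 − 4P and Qs = 5P + 94.
Before the tax: set 589 − 4P = 5P + 94 → P* = 55, Q* = 369.
With the tax collected from suppliers, supply shifts: Qs = 5(P − 13.5) + 94.
New equilibrium: buyers pay 62.5, suppliers receive 49, Q = 339. (Wedge: Pb − Ps = 13.5.)
ΔCS is the trapezoid between Q = 339 and Q = 369 of height 7.5: ½ · (369 + 339) · 7.5 = 2655.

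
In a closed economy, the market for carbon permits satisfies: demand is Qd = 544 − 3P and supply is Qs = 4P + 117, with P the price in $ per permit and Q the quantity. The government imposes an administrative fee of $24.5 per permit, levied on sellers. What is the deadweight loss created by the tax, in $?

Deadweight loss = $514.5.

Without the tax, 544 − 3P = 4P + 117 gives 7P = 427, so P* = $61 and Q* = 361.
With the tax collected from sellers, supply shifts: Qs = 4(P − 24.5) + 117.
New equilibrium: consumers pay $75, sellers receive $50.5, Q = 319. (Wedge: Pb − Ps = 24.5.)
Quantity falls by |ΔQ| = |361 − 319| = 42.
DWL = ½ · t · |ΔQ| = ½ · 24.5 · 42 = $514.5.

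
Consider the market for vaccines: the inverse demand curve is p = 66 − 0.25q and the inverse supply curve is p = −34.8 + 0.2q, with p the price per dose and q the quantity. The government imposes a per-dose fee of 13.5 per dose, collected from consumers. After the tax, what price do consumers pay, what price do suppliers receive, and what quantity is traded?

Consumers pay 17.5; suppliers receive 4; quantity = 194.

Rewrite in direct form: qd = 264 − 4p and qs = 5p + 174.
Without the tax, 264 − 4p = 5p + 174 gives 9p = 90, so p* = 10 and q* = 224.
With the tax collected from consumers, demand (in seller-price terms) shifts: qd = 264 − 4(p + 13.5).
New equilibrium: consumers pay 17.5, suppliers receive 4, q = 194. (Wedge: pb − ps = 13.5.)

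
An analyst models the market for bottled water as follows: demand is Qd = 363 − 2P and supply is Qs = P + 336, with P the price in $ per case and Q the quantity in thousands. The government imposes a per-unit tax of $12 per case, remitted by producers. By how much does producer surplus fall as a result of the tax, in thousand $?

Without the tax, 363 − 2P = P + 336 gives 3P = 27, so P* = $9 and Q* = 345.
With the tax collected from producers, supply shifts: Qs = (P − 12) + 336.
New equilibrium: consumers pay $13, producers receive $1, Q = 337. (Wedge: Pb − Ps = 12.)
ΔPS is the trapezoid between Q = 337 and Q = 345 of height $8: ½ · (345 + 337) · 8 = $2728.

Producer surplus falls by $2728 thousand.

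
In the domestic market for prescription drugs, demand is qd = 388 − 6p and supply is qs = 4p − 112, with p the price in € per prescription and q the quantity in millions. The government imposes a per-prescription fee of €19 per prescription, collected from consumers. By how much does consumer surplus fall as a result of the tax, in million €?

Before the tax: set 388 − 6p = 4p − 112 → p* = €50, q* = 88.
With the tax collected from consumers, demand (in seller-price terms) shifts: qd = 388 − 6(p + 19).
New equilibrium: consumers pay €57.6, producers receive €38.6, q = 42.4. (Wedge: pb − ps = 19.)
ΔCS is the trapezoid between Q = 42.4 and Q = 88 of height €7.6: ½ · (88 + 42.4) · 7.6 = €495.52.

Consumer surplus falls by €495.52 million.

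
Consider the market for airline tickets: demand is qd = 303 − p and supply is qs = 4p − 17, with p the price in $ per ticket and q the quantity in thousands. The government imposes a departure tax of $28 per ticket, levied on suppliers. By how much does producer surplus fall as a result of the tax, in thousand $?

Without the tax, 303 − p = 4p − 17 gives 5p = 320, so p* = $64 and q* = 239.
With the tax collected from suppliers, supply shifts: qs = 4(p − 28) − 17.
New equilibrium: consumers pay $86.4, suppliers receive $58.4, q = 216.6. (Wedge: pb − ps = 28.)
ΔPS is the trapezoid between Q = 216.6 and Q = 239 of height $5.6: ½ · (239 + 216.6) · 5.6 = $1275.68.

Producer surplus falls by $1275.68 thousand.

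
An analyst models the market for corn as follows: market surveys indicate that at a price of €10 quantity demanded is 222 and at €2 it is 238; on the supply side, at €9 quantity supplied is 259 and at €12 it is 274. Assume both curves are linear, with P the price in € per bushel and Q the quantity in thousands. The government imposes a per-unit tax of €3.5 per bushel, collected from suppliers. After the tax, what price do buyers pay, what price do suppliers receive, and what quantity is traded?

Demand slope: (238 − 222)/(2 − 10) = -2, so Qd = 242 − 2P.
Supply slope: (274 − 259)/(12 − 9) = 5, so Qs = 5P + 214.
Before the tax: set 242 − 2P = 5P + 214 → P* = €4, Q* = 234.
With the tax collected from suppliers, supply shifts: Qs = 5(P − 3.5) + 214.
New equilibrium: buyers pay €6.5, suppliers receive €3, Q = 229. (Wedge: Pb − Ps = 3.5.)
The less price-elastic side of the market bears the larger share of a per-unit tax.

Buyers pay €6.5; suppliers receive €3; quantity = 229.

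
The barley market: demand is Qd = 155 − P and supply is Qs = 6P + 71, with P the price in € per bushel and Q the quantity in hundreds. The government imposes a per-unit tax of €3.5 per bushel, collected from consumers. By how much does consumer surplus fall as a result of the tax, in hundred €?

Consumer surplus falls by €424.5 hundred.

Before the tax: set 155 − P = 6P + 71 → P* = €12, Q* = 143.
With the tax collected from consumers, demand (in seller-price terms) shifts: Qd = 155 − (P + 3.5).
New equilibrium: consumers pay €15, sellers receive €11.5, Q = 140. (Wedge: Pb − Ps = 3.5.)
ΔCS is the trapezoid between Q = 140 and Q = 143 of height €3: ½ · (143 + 140) · 3 = €424.5.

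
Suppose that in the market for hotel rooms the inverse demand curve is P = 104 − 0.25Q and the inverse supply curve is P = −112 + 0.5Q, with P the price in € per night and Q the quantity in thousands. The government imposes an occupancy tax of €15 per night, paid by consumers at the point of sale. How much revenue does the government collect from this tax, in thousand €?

Rewrite in direct form: Qd = 416 − 4P and Qs = 2P + 224.
Without the tax, 416 − 4P = 2P + 224 gives 6P = 192, so P* = €32 and Q* = 288.
With the tax collected from consumers, demand (in seller-price terms) shifts: Qd = 416 − 4(P + 15).
New equilibrium: consumers pay €37, producers receive €22, Q = 268. (Wedge: Pb − Ps = 15.)
Revenue = t · Q = 15 · 268 = €4020.

Tax revenue = €4020 thousand.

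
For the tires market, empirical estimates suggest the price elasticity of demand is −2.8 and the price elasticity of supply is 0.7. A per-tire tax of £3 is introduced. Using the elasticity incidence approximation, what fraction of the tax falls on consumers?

Consumers' share ≈ 0.2.

Incidence ratio: consumers' share ≈ εs / (εs + |εd|) = 0.7 / (0.7 + 2.8) = 0.2.
Supply is the less elastic side, so consumers bear the smaller share.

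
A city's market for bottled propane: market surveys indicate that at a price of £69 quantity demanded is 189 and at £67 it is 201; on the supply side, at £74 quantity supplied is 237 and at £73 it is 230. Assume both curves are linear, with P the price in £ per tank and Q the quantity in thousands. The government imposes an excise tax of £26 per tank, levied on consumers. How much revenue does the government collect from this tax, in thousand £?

Tax revenue = £2886 thousand.

Demand slope: (201 − 189)/(67 − 69) = -6, so Qd = 603 − 6P.
Supply slope: (230 − 237)/(73 − 74) = 7, so Qs = 7P − 281.
Without the tax, 603 − 6P = 7P − 281 gives 13P = 884, so P* = £68 and Q* = 195.
With the tax collected from consumers, demand (in seller-price terms) shifts: Qd = 603 − 6(P + 26).
Solving gives Q = 111 with consumers paying £82 and suppliers receiving £56 (the £26 wedge).
Revenue = t · Q = 26 · 111 = £2886.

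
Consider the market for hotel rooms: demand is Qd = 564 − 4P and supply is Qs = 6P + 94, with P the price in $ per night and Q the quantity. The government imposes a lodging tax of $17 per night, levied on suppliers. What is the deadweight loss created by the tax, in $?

Before the tax: set 564 − 4P = 6P + 94 → P* = $47, Q* = 376.
With the tax collected from suppliers, supply shifts: Qs = 6(P − 17) + 94.
New equilibrium: consumers pay $57.2, suppliers receive $40.2, Q = 335.2. (Wedge: Pb − Ps = 17.)
Quantity falls by |ΔQ| = |376 − 335.2| = 40.8.
DWL = ½ · t · |ΔQ| = ½ · 17 · 40.8 = $346.8.

Deadweight loss = $346.8.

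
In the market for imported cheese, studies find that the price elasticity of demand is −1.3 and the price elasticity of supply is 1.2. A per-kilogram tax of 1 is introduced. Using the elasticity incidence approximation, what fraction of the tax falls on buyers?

Buyers' share ≈ 0.48.

Incidence ratio: buyers' share ≈ εs / (εs + |εd|) = 1.2 / (1.2 + 1.3) = 0.48.
Supply is the less elastic side, so buyers bear the smaller share.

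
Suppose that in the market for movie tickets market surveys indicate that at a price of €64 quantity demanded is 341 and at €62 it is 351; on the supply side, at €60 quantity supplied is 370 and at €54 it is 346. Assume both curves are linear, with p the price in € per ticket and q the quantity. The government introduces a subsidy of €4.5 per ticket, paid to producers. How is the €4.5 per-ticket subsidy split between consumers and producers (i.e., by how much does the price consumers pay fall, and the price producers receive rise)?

Demand slope: (351 − 341)/(62 − 64) = -5, so qd = 661 − 5p.
Supply slope: (346 − 370)/(54 − 60) = 4, so qs = 4p + 130.
Before the subsidy: set 661 − 5p = 4p + 130 → p* = €59, q* = 366.
With a per-unit subsidy paid to producers, each receives p + 4.5 per unit sold, so supply becomes qs = 4(p + 4.5) + 130.
Solving gives q = 376 with consumers paying €57 and producers receiving €61.5 (the €4.5 wedge).
Gain to consumers: €2; to producers: €2.5. (They sum to €4.5.)

Consumers gain €2 per ticket; producers gain €2.5 per ticket.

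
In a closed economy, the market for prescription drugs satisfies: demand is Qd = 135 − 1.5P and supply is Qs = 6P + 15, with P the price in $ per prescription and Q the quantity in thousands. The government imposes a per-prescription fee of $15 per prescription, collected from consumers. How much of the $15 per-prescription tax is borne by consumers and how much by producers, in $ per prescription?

Without the tax, 135 − 1.5P = 6P + 15 gives 7.5P = 120, so P* = $16 and Q* = 111.
With the tax collected from consumers, demand (in seller-price terms) shifts: Qd = 135 − 1.5(P + 15).
Solving gives Q = 93 with consumers paying $28 and producers receiving $13 (the $15 wedge).
Burden on consumers: $12; on producers: $3. (They sum to $15.)
The less price-elastic side of the market bears the larger share of a per-unit tax.

Consumers bear $12 per prescription; producers bear $3 per prescription.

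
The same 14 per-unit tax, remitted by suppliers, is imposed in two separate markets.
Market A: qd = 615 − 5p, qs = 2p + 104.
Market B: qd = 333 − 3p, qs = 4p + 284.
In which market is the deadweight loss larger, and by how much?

Market A: pre-tax p* = 73, q* = 250; post-tax q = 230; deadweight loss = 140.
Market B: pre-tax p* = 7, q* = 312; post-tax q = 288; deadweight loss = 168.
Difference: 140 vs 168 → market B is larger by 28.

Market B, by 28.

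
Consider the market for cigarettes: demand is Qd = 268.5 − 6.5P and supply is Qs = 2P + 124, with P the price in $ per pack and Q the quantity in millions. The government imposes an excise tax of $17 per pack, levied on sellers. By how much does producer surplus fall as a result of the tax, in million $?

Producer surplus falls by $1885 million.

Without the tax, 268.5 − 6.5P = 2P + 124 gives 8.5P = 144.5, so P* = $17 and Q* = 158.
With the tax collected from sellers, supply shifts: Qs = 2(P − 17) + 124.
New equilibrium: buyers pay $21, sellers receive $4, Q = 132. (Wedge: Pb − Ps = 17.)
ΔPS is the trapezoid between Q = 132 and Q = 158 of height $13: ½ · (158 + 132) · 13 = $1885.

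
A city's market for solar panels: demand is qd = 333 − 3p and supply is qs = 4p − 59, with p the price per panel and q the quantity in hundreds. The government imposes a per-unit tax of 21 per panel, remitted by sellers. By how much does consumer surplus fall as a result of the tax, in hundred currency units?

Without the tax, 333 − 3p = 4p − 59 gives 7p = 392, so p* = 56 and q* = 165.
With the tax collected from sellers, supply shifts: qs = 4(p − 21) − 59.
Solving gives q = 129 with consumers paying 68 and sellers receiving 47 (the 21 wedge).
ΔCS is the trapezoid between Q = 129 and Q = 165 of height 12: ½ · (165 + 129) · 12 = 1764.

Consumer surplus falls by 1764 hundred.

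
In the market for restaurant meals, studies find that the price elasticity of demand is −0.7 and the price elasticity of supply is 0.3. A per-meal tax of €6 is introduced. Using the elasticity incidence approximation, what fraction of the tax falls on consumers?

Incidence ratio: consumers' share ≈ εs / (εs + |εd|) = 0.3 / (0.3 + 0.7) = 0.3.
Supply is the less elastic side, so consumers bear the smaller share.

Consumers' share ≈ 0.3.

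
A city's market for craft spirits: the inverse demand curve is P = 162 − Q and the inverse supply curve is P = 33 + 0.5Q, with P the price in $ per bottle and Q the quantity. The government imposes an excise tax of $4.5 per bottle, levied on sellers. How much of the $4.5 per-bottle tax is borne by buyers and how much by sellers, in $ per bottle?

Buyers bear $3 per bottle; sellers bear $1.5 per bottle.

Rewrite in direct form: Qd = 162 − P and Qs = 2P − 66.
Without the tax, 162 − P = 2P − 66 gives 3P = 228, so P* = $76 and Q* = 86.
With the tax collected from sellers, supply shifts: Qs = 2(P − 4.5) − 66.
Solving gives Q = 83 with buyers paying $79 and sellers receiving $74.5 (the $4.5 wedge).
Burden on buyers: $3; on sellers: $1.5. (They sum to $4.5.)
The less price-elastic side of the market bears the larger share of a per-unit tax.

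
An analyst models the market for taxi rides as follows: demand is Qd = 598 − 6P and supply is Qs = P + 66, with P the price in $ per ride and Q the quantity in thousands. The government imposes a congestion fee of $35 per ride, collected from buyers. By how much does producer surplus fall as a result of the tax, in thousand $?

Producer surplus falls by $3810 thousand.

Before the tax: set 598 − 6P = P + 66 → P* = $76, Q* = 142.
With the tax collected from buyers, demand (in seller-price terms) shifts: Qd = 598 − 6(P + 35).
Solving gives Q = 112 with buyers paying $81 and suppliers receiving $46 (the $35 wedge).
ΔPS is the trapezoid between Q = 112 and Q = 142 of height $30: ½ · (142 + 112) · 30 = $3810.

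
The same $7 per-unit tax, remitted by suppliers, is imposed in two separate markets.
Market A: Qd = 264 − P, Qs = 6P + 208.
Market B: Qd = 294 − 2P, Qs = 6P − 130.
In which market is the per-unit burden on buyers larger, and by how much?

Market A: pre-tax P* = $8, Q* = 256; post-tax Q = 250; per-unit burden on buyers = $6.
Market B: pre-tax P* = $53, Q* = 188; post-tax Q = 177.5; per-unit burden on buyers = $5.25.
Difference: $6 vs $5.25 → market A is larger by $0.75.

Market A, by $0.75.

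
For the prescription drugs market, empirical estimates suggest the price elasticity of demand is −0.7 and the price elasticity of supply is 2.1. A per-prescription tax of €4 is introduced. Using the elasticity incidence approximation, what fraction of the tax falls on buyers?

Incidence ratio: buyers' share ≈ εs / (εs + |εd|) = 2.1 / (2.1 + 0.7) = 0.75.
Supply is the more elastic side, so buyers bear the larger share.

Buyers' share ≈ 0.75.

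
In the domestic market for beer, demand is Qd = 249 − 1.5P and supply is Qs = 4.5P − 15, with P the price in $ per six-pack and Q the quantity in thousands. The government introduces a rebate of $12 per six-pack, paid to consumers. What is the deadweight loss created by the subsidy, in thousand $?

Without the subsidy, 249 − 1.5P = 4.5P − 15 gives 6P = 264, so P* = $44 and Q* = 183.
With a per-unit subsidy paid to consumers, each effectively pays P − 12, so demand becomes Qd = 249 − 1.5(P − 12).
New equilibrium: consumers pay $35, suppliers receive $47, Q = 196.5. (Wedge: Pb − Ps = −12.)
Quantity rises by |ΔQ| = |183 − 196.5| = 13.5.
DWL = ½ · t · |ΔQ| = ½ · 12 · 13.5 = $81.

Deadweight loss = $81 thousand.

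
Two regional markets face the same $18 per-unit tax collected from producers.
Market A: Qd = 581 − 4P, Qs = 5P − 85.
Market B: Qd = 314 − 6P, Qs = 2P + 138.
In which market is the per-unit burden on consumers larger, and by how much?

Market A, by $5.5.

Market A: pre-tax P* = $74, Q* = 285; post-tax Q = 245; per-unit burden on consumers = $10.
Market B: pre-tax P* = $22, Q* = 182; post-tax Q = 155; per-unit burden on consumers = $4.5.
Difference: $10 vs $4.5 → market A is larger by $5.5.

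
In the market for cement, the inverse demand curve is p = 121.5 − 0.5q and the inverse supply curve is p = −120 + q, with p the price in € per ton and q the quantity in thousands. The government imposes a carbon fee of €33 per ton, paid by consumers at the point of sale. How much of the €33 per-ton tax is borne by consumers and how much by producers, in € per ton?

Inverting to q(p) form: qd = 243 − 2p; qs = p + 120.
Without the tax, 243 − 2p = p + 120 gives 3p = 123, so p* = €41 and q* = 161.
With the tax collected from consumers, demand (in seller-price terms) shifts: qd = 243 − 2(p + 33).
Solving gives q = 139 with consumers paying €52 and producers receiving €19 (the €33 wedge).
Burden on consumers: €11; on producers: €22. (They sum to €33.)

Consumers bear €11 per ton; producers bear €22 per ton.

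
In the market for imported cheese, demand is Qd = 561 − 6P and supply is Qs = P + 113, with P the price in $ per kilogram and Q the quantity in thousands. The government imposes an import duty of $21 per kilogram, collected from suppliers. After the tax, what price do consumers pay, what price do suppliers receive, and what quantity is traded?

Without the tax, 561 − 6P = P + 113 gives 7P = 448, so P* = $64 and Q* = 177.
With the tax collected from suppliers, supply shifts: Qs = (P − 21) + 113.
Solving gives Q = 159 with consumers paying $67 and suppliers receiving $46 (the $21 wedge).

Consumers pay $67; suppliers receive $46; quantity = 159.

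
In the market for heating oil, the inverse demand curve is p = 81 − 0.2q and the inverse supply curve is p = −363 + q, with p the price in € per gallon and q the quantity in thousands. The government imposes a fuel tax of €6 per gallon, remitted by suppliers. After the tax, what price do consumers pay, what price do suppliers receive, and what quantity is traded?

Consumers pay €8; suppliers receive €2; quantity = 365.

Inverting to q(p) form: qd = 405 − 5p; qs = p + 363.
Before the tax: set 405 − 5p = p + 363 → p* = €7, q* = 370.
With the tax collected from suppliers, supply shifts: qs = (p − 6) + 363.
New equilibrium: consumers pay €8, suppliers receive €2, q = 365. (Wedge: pb − ps = 6.)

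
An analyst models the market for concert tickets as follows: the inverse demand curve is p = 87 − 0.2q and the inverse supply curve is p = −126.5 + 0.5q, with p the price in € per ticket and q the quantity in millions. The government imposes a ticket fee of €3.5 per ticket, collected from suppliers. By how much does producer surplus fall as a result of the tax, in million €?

Producer surplus falls by €756.25 million.

Rewrite in direct form: qd = 435 − 5p and qs = 2p + 253.
Before the tax: set 435 − 5p = 2p + 253 → p* = €26, q* = 305.
With the tax collected from suppliers, supply shifts: qs = 2(p − 3.5) + 253.
Solving gives q = 300 with consumers paying €27 and suppliers receiving €23.5 (the €3.5 wedge).
ΔPS is the trapezoid between Q = 300 and Q = 305 of height €2.5: ½ · (305 + 300) · 2.5 = €756.25.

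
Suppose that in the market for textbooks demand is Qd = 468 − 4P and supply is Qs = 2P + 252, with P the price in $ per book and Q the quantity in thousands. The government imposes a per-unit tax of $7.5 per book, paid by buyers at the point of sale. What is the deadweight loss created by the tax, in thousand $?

Without the tax, 468 − 4P = 2P + 252 gives 6P = 216, so P* = $36 and Q* = 324.
With the tax collected from buyers, demand (in seller-price terms) shifts: Qd = 468 − 4(P + 7.5).
Solving gives Q = 314 with buyers paying $38.5 and sellers receiving $31 (the $7.5 wedge).
Quantity falls by |ΔQ| = |324 − 314| = 10.
DWL = ½ · t · |ΔQ| = ½ · 7.5 · 10 = $37.5.

Deadweight loss = $37.5 thousand.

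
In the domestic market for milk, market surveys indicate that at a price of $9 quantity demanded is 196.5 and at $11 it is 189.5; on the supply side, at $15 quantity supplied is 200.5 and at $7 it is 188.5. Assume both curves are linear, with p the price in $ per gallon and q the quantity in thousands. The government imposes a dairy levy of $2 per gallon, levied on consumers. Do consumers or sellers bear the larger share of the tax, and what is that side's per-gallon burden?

Sellers bear the larger share: $1.4 per gallon.

Demand slope: (189.5 − 196.5)/(11 − 9) = -3.5, so qd = 228 − 3.5p.
Supply slope: (188.5 − 200.5)/(7 − 15) = 1.5, so qs = 1.5p + 178.
Before the tax: set 228 − 3.5p = 1.5p + 178 → p* = $10, q* = 193.
With the tax collected from consumers, demand (in seller-price terms) shifts: qd = 228 − 3.5(p + 2).
Solving gives q = 190.9 with consumers paying $10.6 and sellers receiving $8.6 (the $2 wedge).
Per-gallon burden: consumers $0.6, sellers $1.4.
Sellers take the larger share because supply is less price-elastic here (demand slope 3.5 vs supply slope 1.5).
The less price-elastic side of the market bears the larger share of a per-unit tax.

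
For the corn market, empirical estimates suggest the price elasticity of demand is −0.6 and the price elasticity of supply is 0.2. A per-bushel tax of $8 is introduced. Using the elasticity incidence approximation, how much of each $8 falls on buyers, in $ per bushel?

Buyers bear ≈ $2 per bushel.

Incidence ratio: buyers' share ≈ εs / (εs + |εd|) = 0.2 / (0.2 + 0.6) = 0.25.
So buyers bear ≈ 0.25 × $8 = $2; suppliers bear $6.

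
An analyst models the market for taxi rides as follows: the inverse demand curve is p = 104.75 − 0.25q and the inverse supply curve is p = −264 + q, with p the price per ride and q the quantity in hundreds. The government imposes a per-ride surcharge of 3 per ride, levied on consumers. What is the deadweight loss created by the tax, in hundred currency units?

Inverting to q(p) form: qd = 419 − 4p; qs = p + 264.
Without the tax, 419 − 4p = p + 264 gives 5p = 155, so p* = 31 and q* = 295.
With the tax collected from consumers, demand (in seller-price terms) shifts: qd = 419 − 4(p + 3).
New equilibrium: consumers pay 31.6, suppliers receive 28.6, q = 292.6. (Wedge: pb − ps = 3.)
Quantity falls by |ΔQ| = |295 − 292.6| = 2.4.
DWL = ½ · t · |ΔQ| = ½ · 3 · 2.4 = 3.6.

Deadweight loss = 3.6 hundred.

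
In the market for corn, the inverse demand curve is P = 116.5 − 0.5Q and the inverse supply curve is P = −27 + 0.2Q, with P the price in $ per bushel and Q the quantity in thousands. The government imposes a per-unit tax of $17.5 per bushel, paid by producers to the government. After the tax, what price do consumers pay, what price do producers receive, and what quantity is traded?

Inverting to Q(P) form: Qd = 233 − 2P; Qs = 5P + 135.
Without the tax, 233 − 2P = 5P + 135 gives 7P = 98, so P* = $14 and Q* = 205.
With the tax collected from producers, supply shifts: Qs = 5(P − 17.5) + 135.
New equilibrium: consumers pay $26.5, producers receive $9, Q = 180. (Wedge: Pb − Ps = 17.5.)
The less price-elastic side of the market bears the larger share of a per-unit tax.

Consumers pay $26.5; producers receive $9; quantity = 180.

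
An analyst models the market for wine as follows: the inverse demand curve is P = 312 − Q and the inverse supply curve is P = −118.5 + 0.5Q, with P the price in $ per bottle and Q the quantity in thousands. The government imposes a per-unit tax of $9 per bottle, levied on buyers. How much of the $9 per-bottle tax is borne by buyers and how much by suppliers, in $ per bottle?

Rewrite in direct form: Qd = 312 − P and Qs = 2P + 237.
Before the tax: set 312 − P = 2P + 237 → P* = $25, Q* = 287.
With the tax collected from buyers, demand (in seller-price terms) shifts: Qd = 312 − (P + 9).
New equilibrium: buyers pay $31, suppliers receive $22, Q = 281. (Wedge: Pb − Ps = 9.)
Burden on buyers: $6; on suppliers: $3. (They sum to $9.)
The less price-elastic side of the market bears the larger share of a per-unit tax.

Buyers bear $6 per bottle; suppliers bear $3 per bottle.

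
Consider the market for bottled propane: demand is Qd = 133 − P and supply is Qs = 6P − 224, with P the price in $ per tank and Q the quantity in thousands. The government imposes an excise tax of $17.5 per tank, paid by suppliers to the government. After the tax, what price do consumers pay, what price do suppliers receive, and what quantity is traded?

Consumers pay $66; suppliers receive $48.5; quantity = 67.

Before the tax: set 133 − P = 6P − 224 → P* = $51, Q* = 82.
With the tax collected from suppliers, supply shifts: Qs = 6(P − 17.5) − 224.
Solving gives Q = 67 with consumers paying $66 and suppliers receiving $48.5 (the $17.5 wedge).
The less price-elastic side of the market bears the larger share of a per-unit tax.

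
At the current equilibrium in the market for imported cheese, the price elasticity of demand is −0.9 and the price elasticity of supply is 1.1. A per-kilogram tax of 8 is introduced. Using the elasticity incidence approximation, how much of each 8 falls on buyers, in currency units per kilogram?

Buyers bear ≈ 4.4 per kilogram.

Incidence ratio: buyers' share ≈ εs / (εs + |εd|) = 1.1 / (1.1 + 0.9) = 0.55.
So buyers bear ≈ 0.55 × 8 = 4.4; suppliers bear 3.6.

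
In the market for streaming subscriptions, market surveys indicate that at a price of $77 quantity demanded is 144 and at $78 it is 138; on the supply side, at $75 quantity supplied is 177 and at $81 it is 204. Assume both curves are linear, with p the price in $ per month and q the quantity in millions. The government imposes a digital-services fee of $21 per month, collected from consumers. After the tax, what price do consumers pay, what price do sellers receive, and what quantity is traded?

Demand slope: (138 − 144)/(78 − 77) = -6, so qd = 606 − 6p.
Supply slope: (204 − 177)/(81 − 75) = 4.5, so qs = 4.5p − 160.5.
Before the tax: set 606 − 6p = 4.5p − 160.5 → p* = $73, q* = 168.
With the tax collected from consumers, demand (in seller-price terms) shifts: qd = 606 − 6(p + 21).
Solving gives q = 114 with consumers paying $82 and sellers receiving $61 (the $21 wedge).

Consumers pay $82; sellers receive $61; quantity = 114.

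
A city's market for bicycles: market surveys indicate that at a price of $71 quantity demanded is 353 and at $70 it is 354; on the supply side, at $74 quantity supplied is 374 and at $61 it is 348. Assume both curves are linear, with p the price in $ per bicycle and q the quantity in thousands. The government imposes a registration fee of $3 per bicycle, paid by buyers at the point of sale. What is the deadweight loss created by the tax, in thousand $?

Deadweight loss = $3 thousand.

Demand slope: (354 − 353)/(70 − 71) = -1, so qd = 424 − p.
Supply slope: (348 − 374)/(61 − 74) = 2, so qs = 2p + 226.
Before the tax: set 424 − p = 2p + 226 → p* = $66, q* = 358.
With the tax collected from buyers, demand (in seller-price terms) shifts: qd = 424 − (p + 3).
Solving gives q = 356 with buyers paying $68 and sellers receiving $65 (the $3 wedge).
Quantity falls by |ΔQ| = |358 − 356| = 2.
DWL = ½ · t · |ΔQ| = ½ · 3 · 2 = $3.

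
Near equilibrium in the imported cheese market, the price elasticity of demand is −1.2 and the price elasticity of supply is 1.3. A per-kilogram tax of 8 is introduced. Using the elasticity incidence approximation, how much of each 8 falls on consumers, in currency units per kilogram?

Incidence ratio: consumers' share ≈ εs / (εs + |εd|) = 1.3 / (1.3 + 1.2) = 0.52.
So consumers bear ≈ 0.52 × 8 = 4.16; producers bear 3.84.

Consumers bear ≈ 4.16 per kilogram.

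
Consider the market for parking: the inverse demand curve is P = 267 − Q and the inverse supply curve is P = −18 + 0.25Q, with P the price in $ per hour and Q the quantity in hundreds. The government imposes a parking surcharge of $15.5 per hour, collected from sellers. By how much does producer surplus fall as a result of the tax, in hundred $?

Inverting to Q(P) form: Qd = 267 − P; Qs = 4P + 72.
Before the tax: set 267 − P = 4P + 72 → P* = $39, Q* = 228.
With the tax collected from sellers, supply shifts: Qs = 4(P − 15.5) + 72.
New equilibrium: consumers pay $51.4, sellers receive $35.9, Q = 215.6. (Wedge: Pb − Ps = 15.5.)
ΔPS is the trapezoid between Q = 215.6 and Q = 228 of height $3.1: ½ · (228 + 215.6) · 3.1 = $687.58.

Producer surplus falls by $687.58 hundred.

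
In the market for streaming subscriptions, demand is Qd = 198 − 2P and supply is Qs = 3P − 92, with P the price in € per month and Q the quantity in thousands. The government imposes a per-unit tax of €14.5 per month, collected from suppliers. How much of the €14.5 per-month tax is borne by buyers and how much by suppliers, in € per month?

Buyers bear €8.7 per month; suppliers bear €5.8 per month.

Without the tax, 198 − 2P = 3P − 92 gives 5P = 290, so P* = €58 and Q* = 82.
With the tax collected from suppliers, supply shifts: Qs = 3(P − 14.5) − 92.
New equilibrium: buyers pay €66.7, suppliers receive €52.2, Q = 64.6. (Wedge: Pb − Ps = 14.5.)
Burden on buyers: €8.7; on suppliers: €5.8. (They sum to €14.5.)
The less price-elastic side of the market bears the larger share of a per-unit tax.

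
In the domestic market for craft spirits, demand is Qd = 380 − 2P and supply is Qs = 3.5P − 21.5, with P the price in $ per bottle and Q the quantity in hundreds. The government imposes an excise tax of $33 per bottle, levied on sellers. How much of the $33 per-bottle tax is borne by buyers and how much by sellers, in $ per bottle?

Before the tax: set 380 − 2P = 3.5P − 21.5 → P* = $73, Q* = 234.
With the tax collected from sellers, supply shifts: Qs = 3.5(P − 33) − 21.5.
New equilibrium: buyers pay $94, sellers receive $61, Q = 192. (Wedge: Pb − Ps = 33.)
Burden on buyers: $21; on sellers: $12. (They sum to $33.)
The less price-elastic side of the market bears the larger share of a per-unit tax.

Buyers bear $21 per bottle; sellers bear $12 per bottle.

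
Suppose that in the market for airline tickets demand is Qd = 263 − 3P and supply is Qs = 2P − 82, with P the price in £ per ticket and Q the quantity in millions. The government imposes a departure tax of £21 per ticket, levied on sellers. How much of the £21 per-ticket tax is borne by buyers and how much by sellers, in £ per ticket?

Buyers bear £8.4 per ticket; sellers bear £12.6 per ticket.

Without the tax, 263 − 3P = 2P − 82 gives 5P = 345, so P* = £69 and Q* = 56.
With the tax collected from sellers, supply shifts: Qs = 2(P − 21) − 82.
Solving gives Q = 30.8 with buyers paying £77.4 and sellers receiving £56.4 (the £21 wedge).
Burden on buyers: £8.4; on sellers: £12.6. (They sum to £21.)
The less price-elastic side of the market bears the larger share of a per-unit tax.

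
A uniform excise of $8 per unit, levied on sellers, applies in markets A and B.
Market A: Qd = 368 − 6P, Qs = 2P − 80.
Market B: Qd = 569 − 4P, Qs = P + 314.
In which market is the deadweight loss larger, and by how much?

Market A: pre-tax P* = $56, Q* = 32; post-tax Q = 20; deadweight loss = $48.
Market B: pre-tax P* = $51, Q* = 365; post-tax Q = 358.6; deadweight loss = $25.6.
Difference: $48 vs $25.6 → market A is larger by $22.4.

Market A, by $22.4.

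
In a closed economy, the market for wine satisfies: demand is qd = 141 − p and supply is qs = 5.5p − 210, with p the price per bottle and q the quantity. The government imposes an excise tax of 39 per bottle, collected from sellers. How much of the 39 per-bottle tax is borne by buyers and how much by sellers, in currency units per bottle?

Buyers bear 33 per bottle; sellers bear 6 per bottle.

Without the tax, 141 − p = 5.5p − 210 gives 6.5p = 351, so p* = 54 and q* = 87.
With the tax collected from sellers, supply shifts: qs = 5.5(p − 39) − 210.
New equilibrium: buyers pay 87, sellers receive 48, q = 54. (Wedge: pb − ps = 39.)
Burden on buyers: 33; on sellers: 6. (They sum to 39.)
The less price-elastic side of the market bears the larger share of a per-unit tax.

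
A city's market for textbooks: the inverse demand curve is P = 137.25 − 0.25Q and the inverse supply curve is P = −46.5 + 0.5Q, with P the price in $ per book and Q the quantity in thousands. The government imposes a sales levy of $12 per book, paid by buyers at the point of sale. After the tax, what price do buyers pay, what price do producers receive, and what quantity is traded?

Buyers pay $80; producers receive $68; quantity = 229.

Rewrite in direct form: Qd = 549 − 4P and Qs = 2P + 93.
Without the tax, 549 − 4P = 2P + 93 gives 6P = 456, so P* = $76 and Q* = 245.
With the tax collected from buyers, demand (in seller-price terms) shifts: Qd = 549 − 4(P + 12).
New equilibrium: buyers pay $80, producers receive $68, Q = 229. (Wedge: Pb − Ps = 12.)
The less price-elastic side of the market bears the larger share of a per-unit tax.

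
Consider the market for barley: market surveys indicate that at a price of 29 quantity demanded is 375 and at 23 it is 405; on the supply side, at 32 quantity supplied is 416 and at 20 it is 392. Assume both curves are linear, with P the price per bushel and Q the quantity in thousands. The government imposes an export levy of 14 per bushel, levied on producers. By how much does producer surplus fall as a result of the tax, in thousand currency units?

Demand slope: (405 − 375)/(23 − 29) = -5, so Qd = 520 − 5P.
Supply slope: (392 − 416)/(20 − 32) = 2, so Qs = 2P + 352.
Without the tax, 520 − 5P = 2P + 352 gives 7P = 168, so P* = 24 and Q* = 400.
With the tax collected from producers, supply shifts: Qs = 2(P − 14) + 352.
Solving gives Q = 380 with buyers paying 28 and producers receiving 14 (the 14 wedge).
ΔPS is the trapezoid between Q = 380 and Q = 400 of height 10: ½ · (400 + 380) · 10 = 3900.

Producer surplus falls by 3900 thousand.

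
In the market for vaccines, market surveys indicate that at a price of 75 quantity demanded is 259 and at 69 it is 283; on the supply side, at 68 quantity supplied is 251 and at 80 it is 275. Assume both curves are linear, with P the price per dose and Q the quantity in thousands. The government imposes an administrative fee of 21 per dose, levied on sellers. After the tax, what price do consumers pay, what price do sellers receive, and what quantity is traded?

Demand slope: (283 − 259)/(69 − 75) = -4, so Qd = 559 − 4P.
Supply slope: (275 − 251)/(80 − 68) = 2, so Qs = 2P + 115.
Without the tax, 559 − 4P = 2P + 115 gives 6P = 444, so P* = 74 and Q* = 263.
With the tax collected from sellers, supply shifts: Qs = 2(P − 21) + 115.
New equilibrium: consumers pay 81, sellers receive 60, Q = 235. (Wedge: Pb − Ps = 21.)
The less price-elastic side of the market bears the larger share of a per-unit tax.

Consumers pay 81; sellers receive 60; quantity = 235.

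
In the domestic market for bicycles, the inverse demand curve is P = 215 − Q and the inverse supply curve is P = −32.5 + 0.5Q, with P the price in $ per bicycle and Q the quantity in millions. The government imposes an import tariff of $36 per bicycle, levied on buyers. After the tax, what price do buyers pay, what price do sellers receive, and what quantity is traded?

Rewrite in direct form: Qd = 215 − P and Qs = 2P + 65.
Without the tax, 215 − P = 2P + 65 gives 3P = 150, so P* = $50 and Q* = 165.
With the tax collected from buyers, demand (in seller-price terms) shifts: Qd = 215 − (P + 36).
New equilibrium: buyers pay $74, sellers receive $38, Q = 141. (Wedge: Pb − Ps = 36.)

Buyers pay $74; sellers receive $38; quantity = 141.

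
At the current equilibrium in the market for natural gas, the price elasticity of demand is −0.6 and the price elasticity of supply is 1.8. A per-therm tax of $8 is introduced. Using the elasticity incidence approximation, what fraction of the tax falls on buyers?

Buyers' share ≈ 0.75.

Incidence ratio: buyers' share ≈ εs / (εs + |εd|) = 1.8 / (1.8 + 0.6) = 0.75.
Supply is the more elastic side, so buyers bear the larger share.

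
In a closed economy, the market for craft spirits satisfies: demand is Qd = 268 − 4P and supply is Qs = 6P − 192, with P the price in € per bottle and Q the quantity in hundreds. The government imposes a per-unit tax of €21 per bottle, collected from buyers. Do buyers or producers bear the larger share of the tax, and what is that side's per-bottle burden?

Buyers bear the larger share: €12.6 per bottle.

Without the tax, 268 − 4P = 6P − 192 gives 10P = 460, so P* = €46 and Q* = 84.
With the tax collected from buyers, demand (in seller-price terms) shifts: Qd = 268 − 4(P + 21).
New equilibrium: buyers pay €58.6, producers receive €37.6, Q = 33.6. (Wedge: Pb − Ps = 21.)
Per-bottle burden: buyers €12.6, producers €8.4.
Buyers take the larger share because demand is less price-elastic here (demand slope 4 vs supply slope 6).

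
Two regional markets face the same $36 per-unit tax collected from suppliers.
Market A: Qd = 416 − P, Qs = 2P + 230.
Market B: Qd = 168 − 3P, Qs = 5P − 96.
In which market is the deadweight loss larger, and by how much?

Market B, by $783.

Market A: pre-tax P* = $62, Q* = 354; post-tax Q = 330; deadweight loss = $432.
Market B: pre-tax P* = $33, Q* = 69; post-tax Q = 1.5; deadweight loss = $1215.
Difference: $432 vs $1215 → market B is larger by $783.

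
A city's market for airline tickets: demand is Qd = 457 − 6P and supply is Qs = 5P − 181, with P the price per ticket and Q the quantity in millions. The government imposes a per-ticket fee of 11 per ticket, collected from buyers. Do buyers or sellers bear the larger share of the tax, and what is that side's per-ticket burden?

Before the tax: set 457 − 6P = 5P − 181 → P* = 58, Q* = 109.
With the tax collected from buyers, demand (in seller-price terms) shifts: Qd = 457 − 6(P + 11).
Solving gives Q = 79 with buyers paying 63 and sellers receiving 52 (the 11 wedge).
Per-ticket burden: buyers 5, sellers 6.
Sellers take the larger share because supply is less price-elastic here (demand slope 6 vs supply slope 5).
The less price-elastic side of the market bears the larger share of a per-unit tax.

Sellers bear the larger share: 6 per ticket.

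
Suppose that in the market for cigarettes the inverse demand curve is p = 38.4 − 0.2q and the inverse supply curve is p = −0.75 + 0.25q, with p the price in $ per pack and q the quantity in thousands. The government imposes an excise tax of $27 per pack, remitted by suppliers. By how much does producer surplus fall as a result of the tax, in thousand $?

Inverting to q(p) form: qd = 192 − 5p; qs = 4p + 3.
Before the tax: set 192 − 5p = 4p + 3 → p* = $21, q* = 87.
With the tax collected from suppliers, supply shifts: qs = 4(p − 27) + 3.
New equilibrium: consumers pay $33, suppliers receive $6, q = 27. (Wedge: pb − ps = 27.)
ΔPS is the trapezoid between Q = 27 and Q = 87 of height $15: ½ · (87 + 27) · 15 = $855.

Producer surplus falls by $855 thousand.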